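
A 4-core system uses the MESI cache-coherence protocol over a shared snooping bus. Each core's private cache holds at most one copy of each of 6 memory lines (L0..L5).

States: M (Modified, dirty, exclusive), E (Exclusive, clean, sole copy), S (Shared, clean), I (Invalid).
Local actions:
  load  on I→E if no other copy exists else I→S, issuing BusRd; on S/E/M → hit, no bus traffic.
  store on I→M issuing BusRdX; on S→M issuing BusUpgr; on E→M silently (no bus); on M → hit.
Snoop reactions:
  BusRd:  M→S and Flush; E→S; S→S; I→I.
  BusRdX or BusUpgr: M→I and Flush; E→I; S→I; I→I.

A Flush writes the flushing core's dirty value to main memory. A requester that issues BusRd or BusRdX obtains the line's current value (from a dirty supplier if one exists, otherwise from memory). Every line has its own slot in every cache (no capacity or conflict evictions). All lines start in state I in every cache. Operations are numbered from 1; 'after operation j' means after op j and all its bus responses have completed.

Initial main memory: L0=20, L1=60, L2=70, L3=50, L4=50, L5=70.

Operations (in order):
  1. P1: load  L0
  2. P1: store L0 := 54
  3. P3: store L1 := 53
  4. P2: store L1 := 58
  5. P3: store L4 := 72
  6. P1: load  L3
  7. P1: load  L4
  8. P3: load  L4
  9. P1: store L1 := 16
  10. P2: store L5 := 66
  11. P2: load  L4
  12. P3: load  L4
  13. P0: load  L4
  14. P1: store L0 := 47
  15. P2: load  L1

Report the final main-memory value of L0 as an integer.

memory[L0] = 20

1. P1: load  L0  bus=[BusRd]  L0: P0=I P1=E P2=I P3=I  mem[L0]=20
2. P1: store L0 := 54  bus=[-]  L0: P0=I P1=M P2=I P3=I  mem[L0]=20
3. P3: store L1 := 53  bus=[BusRdX]  L1: P0=I P1=I P2=I P3=M  mem[L1]=60
4. P2: store L1 := 58  bus=[BusRdX,Flush]  L1: P0=I P1=I P2=M P3=I  mem[L1]=53
5. P3: store L4 := 72  bus=[BusRdX]  L4: P0=I P1=I P2=I P3=M  mem[L4]=50
6. P1: load  L3  bus=[BusRd]  L3: P0=I P1=E P2=I P3=I  mem[L3]=50
7. P1: load  L4  bus=[BusRd,Flush]  L4: P0=I P1=S P2=I P3=S  mem[L4]=72
8. P3: load  L4  bus=[-]  L4: P0=I P1=S P2=I P3=S  mem[L4]=72
9. P1: store L1 := 16  bus=[BusRdX,Flush]  L1: P0=I P1=M P2=I P3=I  mem[L1]=58
10. P2: store L5 := 66  bus=[BusRdX]  L5: P0=I P1=I P2=M P3=I  mem[L5]=70
11. P2: load  L4  bus=[BusRd]  L4: P0=I P1=S P2=S P3=S  mem[L4]=72
12. P3: load  L4  bus=[-]  L4: P0=I P1=S P2=S P3=S  mem[L4]=72
13. P0: load  L4  bus=[BusRd]  L4: P0=S P1=S P2=S P3=S  mem[L4]=72
14. P1: store L0 := 47  bus=[-]  L0: P0=I P1=M P2=I P3=I  mem[L0]=20
15. P2: load  L1  bus=[BusRd,Flush]  L1: P0=I P1=S P2=S P3=I  mem[L1]=16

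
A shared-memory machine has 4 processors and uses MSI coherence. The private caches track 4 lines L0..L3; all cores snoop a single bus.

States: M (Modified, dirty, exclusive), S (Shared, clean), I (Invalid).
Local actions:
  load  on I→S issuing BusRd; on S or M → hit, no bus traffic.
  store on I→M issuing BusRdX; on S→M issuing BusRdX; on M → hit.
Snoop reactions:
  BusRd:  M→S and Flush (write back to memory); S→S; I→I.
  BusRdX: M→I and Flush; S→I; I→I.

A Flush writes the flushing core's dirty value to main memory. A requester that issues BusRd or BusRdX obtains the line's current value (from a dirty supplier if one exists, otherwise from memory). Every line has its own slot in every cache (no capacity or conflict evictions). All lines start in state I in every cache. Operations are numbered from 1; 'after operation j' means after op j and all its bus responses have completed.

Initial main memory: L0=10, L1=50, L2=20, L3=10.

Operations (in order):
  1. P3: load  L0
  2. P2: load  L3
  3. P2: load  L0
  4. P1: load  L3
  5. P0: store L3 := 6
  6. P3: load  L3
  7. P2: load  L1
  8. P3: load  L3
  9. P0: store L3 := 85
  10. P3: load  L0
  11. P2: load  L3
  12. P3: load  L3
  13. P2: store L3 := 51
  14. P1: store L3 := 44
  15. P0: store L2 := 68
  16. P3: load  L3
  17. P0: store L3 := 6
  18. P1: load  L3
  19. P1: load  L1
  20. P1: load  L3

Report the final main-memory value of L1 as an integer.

memory[L1] = 50

[1] P3: load  L0 | P0:I, P1:I, P2:I, P3:S(10) | bus: BusRd
[2] P2: load  L3 | P0:I, P1:I, P2:S(10), P3:I | bus: BusRd
[3] P2: load  L0 | P0:I, P1:I, P2:S(10), P3:S(10) | bus: BusRd
[4] P1: load  L3 | P0:I, P1:S(10), P2:S(10), P3:I | bus: BusRd
[5] P0: store L3 := 6 | P0:M(6), P1:I, P2:I, P3:I | bus: BusRdX
[6] P3: load  L3 | P0:S(6), P1:I, P2:I, P3:S(6) | bus: BusRd,Flush
[7] P2: load  L1 | P0:I, P1:I, P2:S(50), P3:I | bus: BusRd
[8] P3: load  L3 | P0:S(6), P1:I, P2:I, P3:S(6) | bus: none
[9] P0: store L3 := 85 | P0:M(85), P1:I, P2:I, P3:I | bus: BusRdX
[10] P3: load  L0 | P0:I, P1:I, P2:S(10), P3:S(10) | bus: none
[11] P2: load  L3 | P0:S(85), P1:I, P2:S(85), P3:I | bus: BusRd,Flush
[12] P3: load  L3 | P0:S(85), P1:I, P2:S(85), P3:S(85) | bus: BusRd
[13] P2: store L3 := 51 | P0:I, P1:I, P2:M(51), P3:I | bus: BusRdX
[14] P1: store L3 := 44 | P0:I, P1:M(44), P2:I, P3:I | bus: BusRdX,Flush
[15] P0: store L2 := 68 | P0:M(68), P1:I, P2:I, P3:I | bus: BusRdX
[16] P3: load  L3 | P0:I, P1:S(44), P2:I, P3:S(44) | bus: BusRd,Flush
[17] P0: store L3 := 6 | P0:M(6), P1:I, P2:I, P3:I | bus: BusRdX
[18] P1: load  L3 | P0:S(6), P1:S(6), P2:I, P3:I | bus: BusRd,Flush
[19] P1: load  L1 | P0:I, P1:S(50), P2:S(50), P3:I | bus: BusRd
[20] P1: load  L3 | P0:S(6), P1:S(6), P2:I, P3:I | bus: none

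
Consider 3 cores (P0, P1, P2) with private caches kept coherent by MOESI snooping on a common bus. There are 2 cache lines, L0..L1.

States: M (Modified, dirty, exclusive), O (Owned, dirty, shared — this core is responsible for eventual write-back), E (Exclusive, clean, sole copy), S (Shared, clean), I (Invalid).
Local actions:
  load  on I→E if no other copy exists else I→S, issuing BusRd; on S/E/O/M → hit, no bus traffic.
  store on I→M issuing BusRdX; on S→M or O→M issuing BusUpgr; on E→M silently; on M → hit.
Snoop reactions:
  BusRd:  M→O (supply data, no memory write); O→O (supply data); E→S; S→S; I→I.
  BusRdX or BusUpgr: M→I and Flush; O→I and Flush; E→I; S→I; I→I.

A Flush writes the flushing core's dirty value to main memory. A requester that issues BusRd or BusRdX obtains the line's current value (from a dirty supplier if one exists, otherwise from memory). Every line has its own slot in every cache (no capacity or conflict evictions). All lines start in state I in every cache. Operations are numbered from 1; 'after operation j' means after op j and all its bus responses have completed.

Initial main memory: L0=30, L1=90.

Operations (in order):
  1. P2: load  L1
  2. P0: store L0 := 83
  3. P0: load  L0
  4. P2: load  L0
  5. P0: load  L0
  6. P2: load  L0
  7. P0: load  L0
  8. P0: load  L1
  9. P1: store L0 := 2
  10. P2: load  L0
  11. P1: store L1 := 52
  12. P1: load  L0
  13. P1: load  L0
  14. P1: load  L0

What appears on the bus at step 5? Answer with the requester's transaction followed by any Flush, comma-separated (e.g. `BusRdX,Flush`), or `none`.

step 1: P2: load  L1  ⟶  IIE  (L1)  txn=BusRd  M[L1]=90
step 2: P0: store L0 := 83  ⟶  MII  (L0)  txn=BusRdX  M[L0]=30
step 3: P0: load  L0  ⟶  MII  (L0)  txn=∅  M[L0]=30
step 4: P2: load  L0  ⟶  OIS  (L0)  txn=BusRd  M[L0]=30
step 5: P0: load  L0  ⟶  OIS  (L0)  txn=∅  M[L0]=30
step 6: P2: load  L0  ⟶  OIS  (L0)  txn=∅  M[L0]=30
step 7: P0: load  L0  ⟶  OIS  (L0)  txn=∅  M[L0]=30
step 8: P0: load  L1  ⟶  SIS  (L1)  txn=BusRd  M[L1]=90
step 9: P1: store L0 := 2  ⟶  IMI  (L0)  txn=BusRdX+Flush  M[L0]=83
step 10: P2: load  L0  ⟶  IOS  (L0)  txn=BusRd  M[L0]=83
step 11: P1: store L1 := 52  ⟶  IMI  (L1)  txn=BusRdX  M[L1]=90
step 12: P1: load  L0  ⟶  IOS  (L0)  txn=∅  M[L0]=83
step 13: P1: load  L0  ⟶  IOS  (L0)  txn=∅  M[L0]=83
step 14: P1: load  L0  ⟶  IOS  (L0)  txn=∅  M[L0]=83

bus = none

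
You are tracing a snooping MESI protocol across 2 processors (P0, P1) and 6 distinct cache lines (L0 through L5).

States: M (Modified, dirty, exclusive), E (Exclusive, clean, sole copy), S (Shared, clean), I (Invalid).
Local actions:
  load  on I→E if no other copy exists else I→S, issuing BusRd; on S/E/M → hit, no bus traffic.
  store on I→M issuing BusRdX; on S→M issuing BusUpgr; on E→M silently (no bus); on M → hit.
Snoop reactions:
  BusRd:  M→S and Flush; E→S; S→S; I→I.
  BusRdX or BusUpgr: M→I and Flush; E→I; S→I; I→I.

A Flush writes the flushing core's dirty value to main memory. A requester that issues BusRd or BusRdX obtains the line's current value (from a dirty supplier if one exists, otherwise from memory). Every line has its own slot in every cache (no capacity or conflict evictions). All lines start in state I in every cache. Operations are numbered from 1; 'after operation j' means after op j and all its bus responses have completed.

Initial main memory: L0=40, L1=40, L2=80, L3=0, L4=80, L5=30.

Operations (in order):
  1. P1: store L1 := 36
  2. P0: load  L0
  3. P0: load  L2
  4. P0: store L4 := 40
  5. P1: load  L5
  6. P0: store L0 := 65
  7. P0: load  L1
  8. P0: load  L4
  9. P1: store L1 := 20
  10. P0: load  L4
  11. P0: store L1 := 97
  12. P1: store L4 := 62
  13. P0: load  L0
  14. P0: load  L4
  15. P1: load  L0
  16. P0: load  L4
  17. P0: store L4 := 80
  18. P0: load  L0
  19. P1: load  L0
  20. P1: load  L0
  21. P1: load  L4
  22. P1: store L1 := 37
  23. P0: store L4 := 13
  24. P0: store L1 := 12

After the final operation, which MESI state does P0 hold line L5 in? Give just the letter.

  op1 P1: store L1 := 36 → I/M on L1; bus BusRdX; mem=40
  op2 P0: load  L0 → E/I on L0; bus BusRd; mem=40
  op3 P0: load  L2 → E/I on L2; bus BusRd; mem=80
  op4 P0: store L4 := 40 → M/I on L4; bus BusRdX; mem=80
  op5 P1: load  L5 → I/E on L5; bus BusRd; mem=30
  op6 P0: store L0 := 65 → M/I on L0; bus (none); mem=40
  op7 P0: load  L1 → S/S on L1; bus BusRd Flush; mem=36
  op8 P0: load  L4 → M/I on L4; bus (none); mem=80
  op9 P1: store L1 := 20 → I/M on L1; bus BusUpgr; mem=36
  op10 P0: load  L4 → M/I on L4; bus (none); mem=80
  op11 P0: store L1 := 97 → M/I on L1; bus BusRdX Flush; mem=20
  op12 P1: store L4 := 62 → I/M on L4; bus BusRdX Flush; mem=40
  op13 P0: load  L0 → M/I on L0; bus (none); mem=40
  op14 P0: load  L4 → S/S on L4; bus BusRd Flush; mem=62
  op15 P1: load  L0 → S/S on L0; bus BusRd Flush; mem=65
  op16 P0: load  L4 → S/S on L4; bus (none); mem=62
  op17 P0: store L4 := 80 → M/I on L4; bus BusUpgr; mem=62
  op18 P0: load  L0 → S/S on L0; bus (none); mem=65
  op19 P1: load  L0 → S/S on L0; bus (none); mem=65
  op20 P1: load  L0 → S/S on L0; bus (none); mem=65
  op21 P1: load  L4 → S/S on L4; bus BusRd Flush; mem=80
  op22 P1: store L1 := 37 → I/M on L1; bus BusRdX Flush; mem=97
  op23 P0: store L4 := 13 → M/I on L4; bus BusUpgr; mem=80
  op24 P0: store L1 := 12 → M/I on L1; bus BusRdX Flush; mem=37

state = I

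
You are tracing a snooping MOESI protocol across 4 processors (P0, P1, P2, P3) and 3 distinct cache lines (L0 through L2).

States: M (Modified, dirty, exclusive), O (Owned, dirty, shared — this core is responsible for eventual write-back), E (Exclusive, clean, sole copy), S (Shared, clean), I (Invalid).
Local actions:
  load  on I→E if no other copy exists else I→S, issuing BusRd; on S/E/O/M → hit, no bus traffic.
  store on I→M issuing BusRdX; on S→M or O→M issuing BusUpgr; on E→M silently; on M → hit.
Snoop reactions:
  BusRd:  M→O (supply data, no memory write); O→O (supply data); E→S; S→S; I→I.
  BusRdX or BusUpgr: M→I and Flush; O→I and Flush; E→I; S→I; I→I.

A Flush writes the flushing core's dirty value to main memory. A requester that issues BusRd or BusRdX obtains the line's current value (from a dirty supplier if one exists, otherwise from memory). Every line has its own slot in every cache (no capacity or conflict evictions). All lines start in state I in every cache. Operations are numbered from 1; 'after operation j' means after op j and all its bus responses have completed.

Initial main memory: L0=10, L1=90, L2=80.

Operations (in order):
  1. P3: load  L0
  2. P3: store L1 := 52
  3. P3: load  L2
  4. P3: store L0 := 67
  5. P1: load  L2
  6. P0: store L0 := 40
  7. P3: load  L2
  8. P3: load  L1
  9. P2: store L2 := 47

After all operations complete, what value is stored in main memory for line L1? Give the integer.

memory[L1] = 90

step 1: P3: load  L0  ⟶  IIIE  (L0)  txn=BusRd  M[L0]=10
step 2: P3: store L1 := 52  ⟶  IIIM  (L1)  txn=BusRdX  M[L1]=90
step 3: P3: load  L2  ⟶  IIIE  (L2)  txn=BusRd  M[L2]=80
step 4: P3: store L0 := 67  ⟶  IIIM  (L0)  txn=∅  M[L0]=10
step 5: P1: load  L2  ⟶  ISIS  (L2)  txn=BusRd  M[L2]=80
step 6: P0: store L0 := 40  ⟶  MIII  (L0)  txn=BusRdX+Flush  M[L0]=67
step 7: P3: load  L2  ⟶  ISIS  (L2)  txn=∅  M[L2]=80
step 8: P3: load  L1  ⟶  IIIM  (L1)  txn=∅  M[L1]=90
step 9: P2: store L2 := 47  ⟶  IIMI  (L2)  txn=BusRdX  M[L2]=80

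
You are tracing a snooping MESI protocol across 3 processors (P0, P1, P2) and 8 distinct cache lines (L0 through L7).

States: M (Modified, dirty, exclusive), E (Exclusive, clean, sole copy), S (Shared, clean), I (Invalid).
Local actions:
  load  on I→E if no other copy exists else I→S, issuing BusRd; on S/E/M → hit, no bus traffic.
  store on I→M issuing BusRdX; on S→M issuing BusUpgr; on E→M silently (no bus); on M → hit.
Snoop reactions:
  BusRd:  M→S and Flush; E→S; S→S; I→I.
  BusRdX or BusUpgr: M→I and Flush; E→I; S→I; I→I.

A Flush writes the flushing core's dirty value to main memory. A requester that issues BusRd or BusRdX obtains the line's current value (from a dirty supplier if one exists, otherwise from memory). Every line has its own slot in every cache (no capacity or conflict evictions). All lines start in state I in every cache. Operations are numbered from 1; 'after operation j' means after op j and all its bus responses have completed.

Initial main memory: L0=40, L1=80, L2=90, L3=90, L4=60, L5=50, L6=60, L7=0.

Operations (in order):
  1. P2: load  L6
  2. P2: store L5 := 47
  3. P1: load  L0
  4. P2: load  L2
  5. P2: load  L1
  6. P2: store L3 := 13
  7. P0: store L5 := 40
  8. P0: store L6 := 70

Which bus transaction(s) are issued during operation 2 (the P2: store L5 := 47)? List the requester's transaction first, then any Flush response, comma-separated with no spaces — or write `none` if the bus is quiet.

[1] P2: load  L6 | P0:I, P1:I, P2:E(60) | bus: BusRd
[2] P2: store L5 := 47 | P0:I, P1:I, P2:M(47) | bus: BusRdX
[3] P1: load  L0 | P0:I, P1:E(40), P2:I | bus: BusRd
[4] P2: load  L2 | P0:I, P1:I, P2:E(90) | bus: BusRd
[5] P2: load  L1 | P0:I, P1:I, P2:E(80) | bus: BusRd
[6] P2: store L3 := 13 | P0:I, P1:I, P2:M(13) | bus: BusRdX
[7] P0: store L5 := 40 | P0:M(40), P1:I, P2:I | bus: BusRdX,Flush
[8] P0: store L6 := 70 | P0:M(70), P1:I, P2:I | bus: BusRdX

bus = BusRdX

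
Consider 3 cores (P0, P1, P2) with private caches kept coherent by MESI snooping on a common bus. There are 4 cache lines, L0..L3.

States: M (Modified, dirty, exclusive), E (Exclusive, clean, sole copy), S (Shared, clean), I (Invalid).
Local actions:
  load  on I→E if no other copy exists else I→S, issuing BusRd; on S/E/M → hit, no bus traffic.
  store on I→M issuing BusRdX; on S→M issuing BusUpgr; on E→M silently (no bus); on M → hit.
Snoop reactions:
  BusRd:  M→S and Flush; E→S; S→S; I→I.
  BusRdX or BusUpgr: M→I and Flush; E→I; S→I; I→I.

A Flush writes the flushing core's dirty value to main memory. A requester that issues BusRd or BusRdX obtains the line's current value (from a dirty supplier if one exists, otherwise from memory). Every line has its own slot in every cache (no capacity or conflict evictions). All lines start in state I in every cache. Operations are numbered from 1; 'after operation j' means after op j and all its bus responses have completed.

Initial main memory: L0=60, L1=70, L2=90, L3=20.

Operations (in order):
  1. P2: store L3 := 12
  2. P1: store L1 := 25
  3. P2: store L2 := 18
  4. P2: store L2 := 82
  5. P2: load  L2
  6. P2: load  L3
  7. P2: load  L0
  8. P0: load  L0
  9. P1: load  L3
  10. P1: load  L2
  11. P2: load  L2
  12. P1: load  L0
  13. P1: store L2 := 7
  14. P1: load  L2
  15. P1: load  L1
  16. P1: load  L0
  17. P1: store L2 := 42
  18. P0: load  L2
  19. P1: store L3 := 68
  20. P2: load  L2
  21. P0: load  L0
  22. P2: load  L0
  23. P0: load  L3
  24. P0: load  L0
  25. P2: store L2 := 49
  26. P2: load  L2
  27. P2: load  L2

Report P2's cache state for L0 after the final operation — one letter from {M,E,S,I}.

[1] P2: store L3 := 12 | P0:I, P1:I, P2:M(12) | bus: BusRdX
[2] P1: store L1 := 25 | P0:I, P1:M(25), P2:I | bus: BusRdX
[3] P2: store L2 := 18 | P0:I, P1:I, P2:M(18) | bus: BusRdX
[4] P2: store L2 := 82 | P0:I, P1:I, P2:M(82) | bus: none
[5] P2: load  L2 | P0:I, P1:I, P2:M(82) | bus: none
[6] P2: load  L3 | P0:I, P1:I, P2:M(12) | bus: none
[7] P2: load  L0 | P0:I, P1:I, P2:E(60) | bus: BusRd
[8] P0: load  L0 | P0:S(60), P1:I, P2:S(60) | bus: BusRd
[9] P1: load  L3 | P0:I, P1:S(12), P2:S(12) | bus: BusRd,Flush
[10] P1: load  L2 | P0:I, P1:S(82), P2:S(82) | bus: BusRd,Flush
[11] P2: load  L2 | P0:I, P1:S(82), P2:S(82) | bus: none
[12] P1: load  L0 | P0:S(60), P1:S(60), P2:S(60) | bus: BusRd
[13] P1: store L2 := 7 | P0:I, P1:M(7), P2:I | bus: BusUpgr
[14] P1: load  L2 | P0:I, P1:M(7), P2:I | bus: none
[15] P1: load  L1 | P0:I, P1:M(25), P2:I | bus: none
[16] P1: load  L0 | P0:S(60), P1:S(60), P2:S(60) | bus: none
[17] P1: store L2 := 42 | P0:I, P1:M(42), P2:I | bus: none
[18] P0: load  L2 | P0:S(42), P1:S(42), P2:I | bus: BusRd,Flush
[19] P1: store L3 := 68 | P0:I, P1:M(68), P2:I | bus: BusUpgr
[20] P2: load  L2 | P0:S(42), P1:S(42), P2:S(42) | bus: BusRd
[21] P0: load  L0 | P0:S(60), P1:S(60), P2:S(60) | bus: none
[22] P2: load  L0 | P0:S(60), P1:S(60), P2:S(60) | bus: none
[23] P0: load  L3 | P0:S(68), P1:S(68), P2:I | bus: BusRd,Flush
[24] P0: load  L0 | P0:S(60), P1:S(60), P2:S(60) | bus: none
[25] P2: store L2 := 49 | P0:I, P1:I, P2:M(49) | bus: BusUpgr
[26] P2: load  L2 | P0:I, P1:I, P2:M(49) | bus: none
[27] P2: load  L2 | P0:I, P1:I, P2:M(49) | bus: none

state = S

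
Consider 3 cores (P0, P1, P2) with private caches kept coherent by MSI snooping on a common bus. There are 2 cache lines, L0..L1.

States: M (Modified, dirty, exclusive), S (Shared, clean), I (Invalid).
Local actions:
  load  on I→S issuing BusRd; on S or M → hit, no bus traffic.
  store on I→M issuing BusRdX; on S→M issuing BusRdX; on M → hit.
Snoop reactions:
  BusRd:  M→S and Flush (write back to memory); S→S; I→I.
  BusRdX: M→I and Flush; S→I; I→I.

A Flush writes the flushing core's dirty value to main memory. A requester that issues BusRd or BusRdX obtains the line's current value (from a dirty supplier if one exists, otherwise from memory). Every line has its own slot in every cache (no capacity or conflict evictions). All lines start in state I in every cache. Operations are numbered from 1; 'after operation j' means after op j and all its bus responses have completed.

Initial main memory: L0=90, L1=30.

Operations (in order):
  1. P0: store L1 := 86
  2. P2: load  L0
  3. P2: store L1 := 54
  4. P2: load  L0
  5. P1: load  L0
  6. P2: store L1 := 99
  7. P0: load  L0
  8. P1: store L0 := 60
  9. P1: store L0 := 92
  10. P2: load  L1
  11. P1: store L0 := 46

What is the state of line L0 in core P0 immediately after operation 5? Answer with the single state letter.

1. P0: store L1 := 86  bus=[BusRdX]  L1: P0=M P1=I P2=I  mem[L1]=30
2. P2: load  L0  bus=[BusRd]  L0: P0=I P1=I P2=S  mem[L0]=90
3. P2: store L1 := 54  bus=[BusRdX,Flush]  L1: P0=I P1=I P2=M  mem[L1]=86
4. P2: load  L0  bus=[-]  L0: P0=I P1=I P2=S  mem[L0]=90
5. P1: load  L0  bus=[BusRd]  L0: P0=I P1=S P2=S  mem[L0]=90
6. P2: store L1 := 99  bus=[-]  L1: P0=I P1=I P2=M  mem[L1]=86
7. P0: load  L0  bus=[BusRd]  L0: P0=S P1=S P2=S  mem[L0]=90
8. P1: store L0 := 60  bus=[BusRdX]  L0: P0=I P1=M P2=I  mem[L0]=90
9. P1: store L0 := 92  bus=[-]  L0: P0=I P1=M P2=I  mem[L0]=90
10. P2: load  L1  bus=[-]  L1: P0=I P1=I P2=M  mem[L1]=86
11. P1: store L0 := 46  bus=[-]  L0: P0=I P1=M P2=I  mem[L0]=90

state = I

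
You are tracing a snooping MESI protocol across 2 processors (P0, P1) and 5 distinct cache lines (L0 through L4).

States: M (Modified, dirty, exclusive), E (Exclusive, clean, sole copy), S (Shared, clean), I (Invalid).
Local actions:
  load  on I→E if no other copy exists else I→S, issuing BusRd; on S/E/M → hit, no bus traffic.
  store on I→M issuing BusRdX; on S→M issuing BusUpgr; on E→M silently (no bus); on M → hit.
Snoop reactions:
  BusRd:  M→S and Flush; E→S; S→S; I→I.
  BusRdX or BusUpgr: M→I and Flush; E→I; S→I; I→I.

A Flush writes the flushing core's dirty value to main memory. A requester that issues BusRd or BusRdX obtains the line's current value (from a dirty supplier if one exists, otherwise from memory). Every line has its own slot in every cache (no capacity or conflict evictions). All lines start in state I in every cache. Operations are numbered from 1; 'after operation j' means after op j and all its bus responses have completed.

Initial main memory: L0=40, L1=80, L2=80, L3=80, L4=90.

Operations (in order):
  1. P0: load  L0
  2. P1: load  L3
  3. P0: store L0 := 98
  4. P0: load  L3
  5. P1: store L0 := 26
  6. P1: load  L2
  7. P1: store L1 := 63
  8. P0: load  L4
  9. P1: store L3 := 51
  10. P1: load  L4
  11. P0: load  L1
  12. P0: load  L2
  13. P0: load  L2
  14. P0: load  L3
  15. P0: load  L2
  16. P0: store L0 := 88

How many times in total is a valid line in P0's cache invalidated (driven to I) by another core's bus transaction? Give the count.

  op1 P0: load  L0 → E/I on L0; bus BusRd; mem=40
  op2 P1: load  L3 → I/E on L3; bus BusRd; mem=80
  op3 P0: store L0 := 98 → M/I on L0; bus (none); mem=40
  op4 P0: load  L3 → S/S on L3; bus BusRd; mem=80
  op5 P1: store L0 := 26 → I/M on L0; bus BusRdX Flush; mem=98
  op6 P1: load  L2 → I/E on L2; bus BusRd; mem=80
  op7 P1: store L1 := 63 → I/M on L1; bus BusRdX; mem=80
  op8 P0: load  L4 → E/I on L4; bus BusRd; mem=90
  op9 P1: store L3 := 51 → I/M on L3; bus BusUpgr; mem=80
  op10 P1: load  L4 → S/S on L4; bus BusRd; mem=90
  op11 P0: load  L1 → S/S on L1; bus BusRd Flush; mem=63
  op12 P0: load  L2 → S/S on L2; bus BusRd; mem=80
  op13 P0: load  L2 → S/S on L2; bus (none); mem=80
  op14 P0: load  L3 → S/S on L3; bus BusRd Flush; mem=51
  op15 P0: load  L2 → S/S on L2; bus (none); mem=80
  op16 P0: store L0 := 88 → M/I on L0; bus BusRdX Flush; mem=26

invalidations = 2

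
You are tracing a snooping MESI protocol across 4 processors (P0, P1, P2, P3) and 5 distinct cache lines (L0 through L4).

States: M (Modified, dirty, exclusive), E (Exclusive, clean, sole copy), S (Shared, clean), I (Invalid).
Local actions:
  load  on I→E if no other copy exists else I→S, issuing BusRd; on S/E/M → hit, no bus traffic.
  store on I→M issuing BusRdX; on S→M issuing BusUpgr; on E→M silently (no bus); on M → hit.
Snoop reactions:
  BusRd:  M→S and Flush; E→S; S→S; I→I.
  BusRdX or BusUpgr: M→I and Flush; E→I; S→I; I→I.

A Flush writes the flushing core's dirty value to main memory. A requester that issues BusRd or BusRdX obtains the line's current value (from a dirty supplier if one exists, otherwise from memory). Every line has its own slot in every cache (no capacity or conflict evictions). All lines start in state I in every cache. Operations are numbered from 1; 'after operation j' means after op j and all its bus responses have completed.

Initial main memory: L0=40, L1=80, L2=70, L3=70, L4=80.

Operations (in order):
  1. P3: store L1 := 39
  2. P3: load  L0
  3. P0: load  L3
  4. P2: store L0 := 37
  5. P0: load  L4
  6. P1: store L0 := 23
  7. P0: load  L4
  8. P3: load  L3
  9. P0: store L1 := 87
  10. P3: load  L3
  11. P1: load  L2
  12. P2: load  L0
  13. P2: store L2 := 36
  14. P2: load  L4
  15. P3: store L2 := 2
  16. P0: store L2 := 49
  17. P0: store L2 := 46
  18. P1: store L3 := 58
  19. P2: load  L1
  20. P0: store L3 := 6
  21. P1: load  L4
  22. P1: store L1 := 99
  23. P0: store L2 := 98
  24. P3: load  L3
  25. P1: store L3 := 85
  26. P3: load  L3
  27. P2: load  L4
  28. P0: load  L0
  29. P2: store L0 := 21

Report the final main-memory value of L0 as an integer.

step 1: P3: store L1 := 39  ⟶  IIIM  (L1)  txn=BusRdX  M[L1]=80
step 2: P3: load  L0  ⟶  IIIE  (L0)  txn=BusRd  M[L0]=40
step 3: P0: load  L3  ⟶  EIII  (L3)  txn=BusRd  M[L3]=70
step 4: P2: store L0 := 37  ⟶  IIMI  (L0)  txn=BusRdX  M[L0]=40
step 5: P0: load  L4  ⟶  EIII  (L4)  txn=BusRd  M[L4]=80
step 6: P1: store L0 := 23  ⟶  IMII  (L0)  txn=BusRdX+Flush  M[L0]=37
step 7: P0: load  L4  ⟶  EIII  (L4)  txn=∅  M[L4]=80
step 8: P3: load  L3  ⟶  SIIS  (L3)  txn=BusRd  M[L3]=70
step 9: P0: store L1 := 87  ⟶  MIII  (L1)  txn=BusRdX+Flush  M[L1]=39
step 10: P3: load  L3  ⟶  SIIS  (L3)  txn=∅  M[L3]=70
step 11: P1: load  L2  ⟶  IEII  (L2)  txn=BusRd  M[L2]=70
step 12: P2: load  L0  ⟶  ISSI  (L0)  txn=BusRd+Flush  M[L0]=23
step 13: P2: store L2 := 36  ⟶  IIMI  (L2)  txn=BusRdX  M[L2]=70
step 14: P2: load  L4  ⟶  SISI  (L4)  txn=BusRd  M[L4]=80
step 15: P3: store L2 := 2  ⟶  IIIM  (L2)  txn=BusRdX+Flush  M[L2]=36
step 16: P0: store L2 := 49  ⟶  MIII  (L2)  txn=BusRdX+Flush  M[L2]=2
step 17: P0: store L2 := 46  ⟶  MIII  (L2)  txn=∅  M[L2]=2
step 18: P1: store L3 := 58  ⟶  IMII  (L3)  txn=BusRdX  M[L3]=70
step 19: P2: load  L1  ⟶  SISI  (L1)  txn=BusRd+Flush  M[L1]=87
step 20: P0: store L3 := 6  ⟶  MIII  (L3)  txn=BusRdX+Flush  M[L3]=58
step 21: P1: load  L4  ⟶  SSSI  (L4)  txn=BusRd  M[L4]=80
step 22: P1: store L1 := 99  ⟶  IMII  (L1)  txn=BusRdX  M[L1]=87
step 23: P0: store L2 := 98  ⟶  MIII  (L2)  txn=∅  M[L2]=2
step 24: P3: load  L3  ⟶  SIIS  (L3)  txn=BusRd+Flush  M[L3]=6
step 25: P1: store L3 := 85  ⟶  IMII  (L3)  txn=BusRdX  M[L3]=6
step 26: P3: load  L3  ⟶  ISIS  (L3)  txn=BusRd+Flush  M[L3]=85
step 27: P2: load  L4  ⟶  SSSI  (L4)  txn=∅  M[L4]=80
step 28: P0: load  L0  ⟶  SSSI  (L0)  txn=BusRd  M[L0]=23
step 29: P2: store L0 := 21  ⟶  IIMI  (L0)  txn=BusUpgr  M[L0]=23

memory[L0] = 23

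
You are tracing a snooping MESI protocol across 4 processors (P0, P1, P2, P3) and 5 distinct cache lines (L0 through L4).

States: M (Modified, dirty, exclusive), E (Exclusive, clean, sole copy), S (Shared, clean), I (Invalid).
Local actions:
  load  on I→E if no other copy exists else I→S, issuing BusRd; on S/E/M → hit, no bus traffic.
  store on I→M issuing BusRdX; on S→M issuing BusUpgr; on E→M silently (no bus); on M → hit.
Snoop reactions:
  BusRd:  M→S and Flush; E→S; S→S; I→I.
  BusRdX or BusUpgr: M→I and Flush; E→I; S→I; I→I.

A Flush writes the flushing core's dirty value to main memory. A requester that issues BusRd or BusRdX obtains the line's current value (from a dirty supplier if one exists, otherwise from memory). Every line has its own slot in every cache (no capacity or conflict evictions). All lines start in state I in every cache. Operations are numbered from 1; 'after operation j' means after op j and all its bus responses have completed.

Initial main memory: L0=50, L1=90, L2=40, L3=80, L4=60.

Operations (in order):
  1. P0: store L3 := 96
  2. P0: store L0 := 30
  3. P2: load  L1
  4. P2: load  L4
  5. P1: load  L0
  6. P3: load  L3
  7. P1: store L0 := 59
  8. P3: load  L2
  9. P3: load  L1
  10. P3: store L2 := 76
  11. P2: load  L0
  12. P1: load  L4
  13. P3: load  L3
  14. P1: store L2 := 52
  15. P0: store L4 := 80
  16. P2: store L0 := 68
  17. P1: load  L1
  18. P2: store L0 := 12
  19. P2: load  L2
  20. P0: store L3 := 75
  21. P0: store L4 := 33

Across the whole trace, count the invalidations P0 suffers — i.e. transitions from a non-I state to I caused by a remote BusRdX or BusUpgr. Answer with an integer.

invalidations = 1

[1] P0: store L3 := 96 | P0:M(96), P1:I, P2:I, P3:I | bus: BusRdX
[2] P0: store L0 := 30 | P0:M(30), P1:I, P2:I, P3:I | bus: BusRdX
[3] P2: load  L1 | P0:I, P1:I, P2:E(90), P3:I | bus: BusRd
[4] P2: load  L4 | P0:I, P1:I, P2:E(60), P3:I | bus: BusRd
[5] P1: load  L0 | P0:S(30), P1:S(30), P2:I, P3:I | bus: BusRd,Flush
[6] P3: load  L3 | P0:S(96), P1:I, P2:I, P3:S(96) | bus: BusRd,Flush
[7] P1: store L0 := 59 | P0:I, P1:M(59), P2:I, P3:I | bus: BusUpgr
[8] P3: load  L2 | P0:I, P1:I, P2:I, P3:E(40) | bus: BusRd
[9] P3: load  L1 | P0:I, P1:I, P2:S(90), P3:S(90) | bus: BusRd
[10] P3: store L2 := 76 | P0:I, P1:I, P2:I, P3:M(76) | bus: none
[11] P2: load  L0 | P0:I, P1:S(59), P2:S(59), P3:I | bus: BusRd,Flush
[12] P1: load  L4 | P0:I, P1:S(60), P2:S(60), P3:I | bus: BusRd
[13] P3: load  L3 | P0:S(96), P1:I, P2:I, P3:S(96) | bus: none
[14] P1: store L2 := 52 | P0:I, P1:M(52), P2:I, P3:I | bus: BusRdX,Flush
[15] P0: store L4 := 80 | P0:M(80), P1:I, P2:I, P3:I | bus: BusRdX
[16] P2: store L0 := 68 | P0:I, P1:I, P2:M(68), P3:I | bus: BusUpgr
[17] P1: load  L1 | P0:I, P1:S(90), P2:S(90), P3:S(90) | bus: BusRd
[18] P2: store L0 := 12 | P0:I, P1:I, P2:M(12), P3:I | bus: none
[19] P2: load  L2 | P0:I, P1:S(52), P2:S(52), P3:I | bus: BusRd,Flush
[20] P0: store L3 := 75 | P0:M(75), P1:I, P2:I, P3:I | bus: BusUpgr
[21] P0: store L4 := 33 | P0:M(33), P1:I, P2:I, P3:I | bus: none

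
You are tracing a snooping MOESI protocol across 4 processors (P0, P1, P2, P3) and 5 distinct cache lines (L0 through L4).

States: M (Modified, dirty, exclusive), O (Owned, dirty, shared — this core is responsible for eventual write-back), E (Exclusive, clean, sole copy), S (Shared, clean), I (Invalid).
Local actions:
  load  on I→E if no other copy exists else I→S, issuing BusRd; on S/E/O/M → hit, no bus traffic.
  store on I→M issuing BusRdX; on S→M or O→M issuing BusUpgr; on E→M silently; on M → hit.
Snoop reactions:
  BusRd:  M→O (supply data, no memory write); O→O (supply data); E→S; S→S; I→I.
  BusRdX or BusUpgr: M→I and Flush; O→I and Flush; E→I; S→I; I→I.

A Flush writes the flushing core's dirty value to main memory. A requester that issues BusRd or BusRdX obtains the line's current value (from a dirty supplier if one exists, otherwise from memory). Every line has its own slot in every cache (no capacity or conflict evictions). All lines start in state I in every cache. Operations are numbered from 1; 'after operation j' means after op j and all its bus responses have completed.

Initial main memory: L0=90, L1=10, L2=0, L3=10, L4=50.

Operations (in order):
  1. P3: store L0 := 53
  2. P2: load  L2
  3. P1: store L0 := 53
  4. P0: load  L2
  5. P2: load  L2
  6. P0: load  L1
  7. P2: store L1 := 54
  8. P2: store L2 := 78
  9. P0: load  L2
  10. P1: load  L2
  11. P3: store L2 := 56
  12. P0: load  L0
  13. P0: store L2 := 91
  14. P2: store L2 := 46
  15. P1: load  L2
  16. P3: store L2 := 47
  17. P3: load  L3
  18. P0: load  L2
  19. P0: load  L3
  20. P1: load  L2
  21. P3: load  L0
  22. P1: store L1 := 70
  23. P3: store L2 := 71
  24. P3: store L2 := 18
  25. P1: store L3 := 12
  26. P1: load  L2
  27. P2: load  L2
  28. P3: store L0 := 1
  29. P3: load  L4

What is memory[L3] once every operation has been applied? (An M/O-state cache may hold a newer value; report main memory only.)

memory[L3] = 10

[1] P3: store L0 := 53 | P0:I, P1:I, P2:I, P3:M(53) | bus: BusRdX
[2] P2: load  L2 | P0:I, P1:I, P2:E(0), P3:I | bus: BusRd
[3] P1: store L0 := 53 | P0:I, P1:M(53), P2:I, P3:I | bus: BusRdX,Flush
[4] P0: load  L2 | P0:S(0), P1:I, P2:S(0), P3:I | bus: BusRd
[5] P2: load  L2 | P0:S(0), P1:I, P2:S(0), P3:I | bus: none
[6] P0: load  L1 | P0:E(10), P1:I, P2:I, P3:I | bus: BusRd
[7] P2: store L1 := 54 | P0:I, P1:I, P2:M(54), P3:I | bus: BusRdX
[8] P2: store L2 := 78 | P0:I, P1:I, P2:M(78), P3:I | bus: BusUpgr
[9] P0: load  L2 | P0:S(78), P1:I, P2:O(78), P3:I | bus: BusRd
[10] P1: load  L2 | P0:S(78), P1:S(78), P2:O(78), P3:I | bus: BusRd
[11] P3: store L2 := 56 | P0:I, P1:I, P2:I, P3:M(56) | bus: BusRdX,Flush
[12] P0: load  L0 | P0:S(53), P1:O(53), P2:I, P3:I | bus: BusRd
[13] P0: store L2 := 91 | P0:M(91), P1:I, P2:I, P3:I | bus: BusRdX,Flush
[14] P2: store L2 := 46 | P0:I, P1:I, P2:M(46), P3:I | bus: BusRdX,Flush
[15] P1: load  L2 | P0:I, P1:S(46), P2:O(46), P3:I | bus: BusRd
[16] P3: store L2 := 47 | P0:I, P1:I, P2:I, P3:M(47) | bus: BusRdX,Flush
[17] P3: load  L3 | P0:I, P1:I, P2:I, P3:E(10) | bus: BusRd
[18] P0: load  L2 | P0:S(47), P1:I, P2:I, P3:O(47) | bus: BusRd
[19] P0: load  L3 | P0:S(10), P1:I, P2:I, P3:S(10) | bus: BusRd
[20] P1: load  L2 | P0:S(47), P1:S(47), P2:I, P3:O(47) | bus: BusRd
[21] P3: load  L0 | P0:S(53), P1:O(53), P2:I, P3:S(53) | bus: BusRd
[22] P1: store L1 := 70 | P0:I, P1:M(70), P2:I, P3:I | bus: BusRdX,Flush
[23] P3: store L2 := 71 | P0:I, P1:I, P2:I, P3:M(71) | bus: BusUpgr
[24] P3: store L2 := 18 | P0:I, P1:I, P2:I, P3:M(18) | bus: none
[25] P1: store L3 := 12 | P0:I, P1:M(12), P2:I, P3:I | bus: BusRdX
[26] P1: load  L2 | P0:I, P1:S(18), P2:I, P3:O(18) | bus: BusRd
[27] P2: load  L2 | P0:I, P1:S(18), P2:S(18), P3:O(18) | bus: BusRd
[28] P3: store L0 := 1 | P0:I, P1:I, P2:I, P3:M(1) | bus: BusUpgr,Flush
[29] P3: load  L4 | P0:I, P1:I, P2:I, P3:E(50) | bus: BusRd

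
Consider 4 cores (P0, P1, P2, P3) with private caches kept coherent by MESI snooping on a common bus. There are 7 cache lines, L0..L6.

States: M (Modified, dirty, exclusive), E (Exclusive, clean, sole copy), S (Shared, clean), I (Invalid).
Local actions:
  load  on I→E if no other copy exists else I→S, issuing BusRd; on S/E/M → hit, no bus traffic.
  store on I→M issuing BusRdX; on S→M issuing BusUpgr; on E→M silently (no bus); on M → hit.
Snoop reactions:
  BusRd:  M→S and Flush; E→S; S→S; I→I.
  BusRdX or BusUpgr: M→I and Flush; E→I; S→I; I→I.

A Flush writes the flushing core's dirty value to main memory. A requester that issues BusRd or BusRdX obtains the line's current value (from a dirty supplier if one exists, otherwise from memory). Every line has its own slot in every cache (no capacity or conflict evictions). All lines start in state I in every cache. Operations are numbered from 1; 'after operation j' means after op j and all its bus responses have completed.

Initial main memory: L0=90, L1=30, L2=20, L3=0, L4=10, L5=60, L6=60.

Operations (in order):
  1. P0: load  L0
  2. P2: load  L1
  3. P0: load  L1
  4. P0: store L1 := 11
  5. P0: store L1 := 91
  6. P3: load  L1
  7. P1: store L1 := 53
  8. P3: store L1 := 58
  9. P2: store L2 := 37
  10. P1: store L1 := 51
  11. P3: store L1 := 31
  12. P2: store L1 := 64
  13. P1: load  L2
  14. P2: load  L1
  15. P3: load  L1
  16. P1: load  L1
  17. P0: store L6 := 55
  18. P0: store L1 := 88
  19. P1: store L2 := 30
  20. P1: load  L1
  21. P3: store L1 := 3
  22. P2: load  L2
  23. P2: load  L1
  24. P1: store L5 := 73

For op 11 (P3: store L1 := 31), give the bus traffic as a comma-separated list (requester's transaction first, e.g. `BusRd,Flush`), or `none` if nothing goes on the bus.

[1] P0: load  L0 | P0:E(90), P1:I, P2:I, P3:I | bus: BusRd
[2] P2: load  L1 | P0:I, P1:I, P2:E(30), P3:I | bus: BusRd
[3] P0: load  L1 | P0:S(30), P1:I, P2:S(30), P3:I | bus: BusRd
[4] P0: store L1 := 11 | P0:M(11), P1:I, P2:I, P3:I | bus: BusUpgr
[5] P0: store L1 := 91 | P0:M(91), P1:I, P2:I, P3:I | bus: none
[6] P3: load  L1 | P0:S(91), P1:I, P2:I, P3:S(91) | bus: BusRd,Flush
[7] P1: store L1 := 53 | P0:I, P1:M(53), P2:I, P3:I | bus: BusRdX
[8] P3: store L1 := 58 | P0:I, P1:I, P2:I, P3:M(58) | bus: BusRdX,Flush
[9] P2: store L2 := 37 | P0:I, P1:I, P2:M(37), P3:I | bus: BusRdX
[10] P1: store L1 := 51 | P0:I, P1:M(51), P2:I, P3:I | bus: BusRdX,Flush
[11] P3: store L1 := 31 | P0:I, P1:I, P2:I, P3:M(31) | bus: BusRdX,Flush
[12] P2: store L1 := 64 | P0:I, P1:I, P2:M(64), P3:I | bus: BusRdX,Flush
[13] P1: load  L2 | P0:I, P1:S(37), P2:S(37), P3:I | bus: BusRd,Flush
[14] P2: load  L1 | P0:I, P1:I, P2:M(64), P3:I | bus: none
[15] P3: load  L1 | P0:I, P1:I, P2:S(64), P3:S(64) | bus: BusRd,Flush
[16] P1: load  L1 | P0:I, P1:S(64), P2:S(64), P3:S(64) | bus: BusRd
[17] P0: store L6 := 55 | P0:M(55), P1:I, P2:I, P3:I | bus: BusRdX
[18] P0: store L1 := 88 | P0:M(88), P1:I, P2:I, P3:I | bus: BusRdX
[19] P1: store L2 := 30 | P0:I, P1:M(30), P2:I, P3:I | bus: BusUpgr
[20] P1: load  L1 | P0:S(88), P1:S(88), P2:I, P3:I | bus: BusRd,Flush
[21] P3: store L1 := 3 | P0:I, P1:I, P2:I, P3:M(3) | bus: BusRdX
[22] P2: load  L2 | P0:I, P1:S(30), P2:S(30), P3:I | bus: BusRd,Flush
[23] P2: load  L1 | P0:I, P1:I, P2:S(3), P3:S(3) | bus: BusRd,Flush
[24] P1: store L5 := 73 | P0:I, P1:M(73), P2:I, P3:I | bus: BusRdX

bus = BusRdX,Flush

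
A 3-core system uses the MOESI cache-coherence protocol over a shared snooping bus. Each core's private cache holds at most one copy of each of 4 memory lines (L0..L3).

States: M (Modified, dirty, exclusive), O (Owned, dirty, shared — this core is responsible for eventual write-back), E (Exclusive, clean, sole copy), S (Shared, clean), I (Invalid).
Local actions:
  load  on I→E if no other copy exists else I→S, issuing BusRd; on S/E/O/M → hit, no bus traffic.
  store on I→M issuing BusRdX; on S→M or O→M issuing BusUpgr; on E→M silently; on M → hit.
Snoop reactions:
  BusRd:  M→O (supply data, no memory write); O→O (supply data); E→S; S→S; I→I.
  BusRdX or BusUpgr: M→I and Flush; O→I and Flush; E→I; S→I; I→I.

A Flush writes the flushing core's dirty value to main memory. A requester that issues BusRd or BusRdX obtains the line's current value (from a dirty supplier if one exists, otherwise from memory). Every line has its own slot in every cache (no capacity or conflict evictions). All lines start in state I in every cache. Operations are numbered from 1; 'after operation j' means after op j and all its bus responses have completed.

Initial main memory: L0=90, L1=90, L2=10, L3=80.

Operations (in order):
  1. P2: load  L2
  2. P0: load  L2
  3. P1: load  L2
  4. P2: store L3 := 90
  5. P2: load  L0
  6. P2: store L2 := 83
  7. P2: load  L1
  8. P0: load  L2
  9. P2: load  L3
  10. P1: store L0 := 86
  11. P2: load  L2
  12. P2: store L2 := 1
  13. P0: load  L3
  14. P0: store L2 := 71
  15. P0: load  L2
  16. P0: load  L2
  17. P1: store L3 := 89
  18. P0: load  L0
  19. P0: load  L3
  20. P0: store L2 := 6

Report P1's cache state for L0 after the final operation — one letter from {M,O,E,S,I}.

[1] P2: load  L2 | P0:I, P1:I, P2:E(10) | bus: BusRd
[2] P0: load  L2 | P0:S(10), P1:I, P2:S(10) | bus: BusRd
[3] P1: load  L2 | P0:S(10), P1:S(10), P2:S(10) | bus: BusRd
[4] P2: store L3 := 90 | P0:I, P1:I, P2:M(90) | bus: BusRdX
[5] P2: load  L0 | P0:I, P1:I, P2:E(90) | bus: BusRd
[6] P2: store L2 := 83 | P0:I, P1:I, P2:M(83) | bus: BusUpgr
[7] P2: load  L1 | P0:I, P1:I, P2:E(90) | bus: BusRd
[8] P0: load  L2 | P0:S(83), P1:I, P2:O(83) | bus: BusRd
[9] P2: load  L3 | P0:I, P1:I, P2:M(90) | bus: none
[10] P1: store L0 := 86 | P0:I, P1:M(86), P2:I | bus: BusRdX
[11] P2: load  L2 | P0:S(83), P1:I, P2:O(83) | bus: none
[12] P2: store L2 := 1 | P0:I, P1:I, P2:M(1) | bus: BusUpgr
[13] P0: load  L3 | P0:S(90), P1:I, P2:O(90) | bus: BusRd
[14] P0: store L2 := 71 | P0:M(71), P1:I, P2:I | bus: BusRdX,Flush
[15] P0: load  L2 | P0:M(71), P1:I, P2:I | bus: none
[16] P0: load  L2 | P0:M(71), P1:I, P2:I | bus: none
[17] P1: store L3 := 89 | P0:I, P1:M(89), P2:I | bus: BusRdX,Flush
[18] P0: load  L0 | P0:S(86), P1:O(86), P2:I | bus: BusRd
[19] P0: load  L3 | P0:S(89), P1:O(89), P2:I | bus: BusRd
[20] P0: store L2 := 6 | P0:M(6), P1:I, P2:I | bus: none

state = O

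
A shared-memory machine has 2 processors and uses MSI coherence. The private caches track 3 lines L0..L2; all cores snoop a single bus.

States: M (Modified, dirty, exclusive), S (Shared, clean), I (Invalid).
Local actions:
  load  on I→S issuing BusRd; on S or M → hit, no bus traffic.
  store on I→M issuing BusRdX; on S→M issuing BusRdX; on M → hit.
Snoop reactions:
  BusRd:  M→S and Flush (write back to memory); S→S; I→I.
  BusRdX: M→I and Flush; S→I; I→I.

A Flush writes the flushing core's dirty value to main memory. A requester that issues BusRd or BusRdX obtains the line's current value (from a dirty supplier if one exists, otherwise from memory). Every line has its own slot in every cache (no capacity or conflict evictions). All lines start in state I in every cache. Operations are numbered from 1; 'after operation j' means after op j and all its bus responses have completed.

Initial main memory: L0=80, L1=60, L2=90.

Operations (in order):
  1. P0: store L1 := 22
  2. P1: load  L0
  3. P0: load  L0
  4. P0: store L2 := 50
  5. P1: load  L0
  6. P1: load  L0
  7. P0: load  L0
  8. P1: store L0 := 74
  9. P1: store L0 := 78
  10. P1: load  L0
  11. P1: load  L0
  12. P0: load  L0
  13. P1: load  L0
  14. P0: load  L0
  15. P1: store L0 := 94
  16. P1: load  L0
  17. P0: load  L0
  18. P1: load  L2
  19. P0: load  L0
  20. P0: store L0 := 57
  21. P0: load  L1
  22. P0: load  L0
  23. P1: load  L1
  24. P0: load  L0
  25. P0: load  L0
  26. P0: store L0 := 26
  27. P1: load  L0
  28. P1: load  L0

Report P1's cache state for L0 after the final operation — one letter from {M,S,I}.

state = S

1. P0: store L1 := 22  bus=[BusRdX]  L1: P0=M P1=I  mem[L1]=60
2. P1: load  L0  bus=[BusRd]  L0: P0=I P1=S  mem[L0]=80
3. P0: load  L0  bus=[BusRd]  L0: P0=S P1=S  mem[L0]=80
4. P0: store L2 := 50  bus=[BusRdX]  L2: P0=M P1=I  mem[L2]=90
5. P1: load  L0  bus=[-]  L0: P0=S P1=S  mem[L0]=80
6. P1: load  L0  bus=[-]  L0: P0=S P1=S  mem[L0]=80
7. P0: load  L0  bus=[-]  L0: P0=S P1=S  mem[L0]=80
8. P1: store L0 := 74  bus=[BusRdX]  L0: P0=I P1=M  mem[L0]=80
9. P1: store L0 := 78  bus=[-]  L0: P0=I P1=M  mem[L0]=80
10. P1: load  L0  bus=[-]  L0: P0=I P1=M  mem[L0]=80
11. P1: load  L0  bus=[-]  L0: P0=I P1=M  mem[L0]=80
12. P0: load  L0  bus=[BusRd,Flush]  L0: P0=S P1=S  mem[L0]=78
13. P1: load  L0  bus=[-]  L0: P0=S P1=S  mem[L0]=78
14. P0: load  L0  bus=[-]  L0: P0=S P1=S  mem[L0]=78
15. P1: store L0 := 94  bus=[BusRdX]  L0: P0=I P1=M  mem[L0]=78
16. P1: load  L0  bus=[-]  L0: P0=I P1=M  mem[L0]=78
17. P0: load  L0  bus=[BusRd,Flush]  L0: P0=S P1=S  mem[L0]=94
18. P1: load  L2  bus=[BusRd,Flush]  L2: P0=S P1=S  mem[L2]=50
19. P0: load  L0  bus=[-]  L0: P0=S P1=S  mem[L0]=94
20. P0: store L0 := 57  bus=[BusRdX]  L0: P0=M P1=I  mem[L0]=94
21. P0: load  L1  bus=[-]  L1: P0=M P1=I  mem[L1]=60
22. P0: load  L0  bus=[-]  L0: P0=M P1=I  mem[L0]=94
23. P1: load  L1  bus=[BusRd,Flush]  L1: P0=S P1=S  mem[L1]=22
24. P0: load  L0  bus=[-]  L0: P0=M P1=I  mem[L0]=94
25. P0: load  L0  bus=[-]  L0: P0=M P1=I  mem[L0]=94
26. P0: store L0 := 26  bus=[-]  L0: P0=M P1=I  mem[L0]=94
27. P1: load  L0  bus=[BusRd,Flush]  L0: P0=S P1=S  mem[L0]=26
28. P1: load  L0  bus=[-]  L0: P0=S P1=S  mem[L0]=26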